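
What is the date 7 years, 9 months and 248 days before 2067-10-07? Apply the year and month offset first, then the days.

Counting back 7 years, 9 months and 248 days from October 7, 2067: first the month/year part, then the days.
-7 years → 2060; month 10 − 9 = 1 → January 2060.
Day 7 is valid in January, giving January 7, 2060.
Now subtract 248 days from January 7, 2060.
Going back 7 days from January 7, 2060 reaches the end of the previous month; 248 − 7 = 241 left.
December 2059 has 31 days: 241 − 31 = 210 left.
November 2059 has 30 days: 210 − 30 = 180 left.
October 2059 has 31 days: 180 − 31 = 149 left.
September 2059 has 30 days: 149 − 30 = 119 left.
August 2059 has 31 days: 119 − 31 = 88 left.
July 2059 has 31 days: 88 − 31 = 57 left.
June 2059 has 30 days: 57 − 30 = 27 left.
May 2059 has 31 days; 31 − 27 = 4 → May 4, 2059.

May 4, 2059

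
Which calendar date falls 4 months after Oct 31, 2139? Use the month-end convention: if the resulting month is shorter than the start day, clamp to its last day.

Advancing 4 months from October 31, 2139.
month 10 + 4 = 14, which is month 2 of year 2140 → February 2140.
February 2140 has only 29 days (2140 is a leap year — relevant if February), and the start was day 31, so the date clamps to February 29, 2140.

February 29, 2140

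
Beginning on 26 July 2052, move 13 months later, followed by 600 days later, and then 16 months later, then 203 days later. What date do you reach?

March 9, 2057

Advancing 13 months from July 26, 2052:
month 7 + 13 = 20, which is month 8 of year 2053 → August 2053.
Day 26 is valid in August, giving August 26, 2053.
Counting forward 600 days from August 26, 2053:
August has 31 days, so 31 − 26 = 5 days remain after August 26, 2053; 600 − 5 = 595 left.
September 2053 has 30 days: 595 − 30 = 565 left.
October 2053 has 31 days: 565 − 31 = 534 left.
November 2053 has 30 days: 534 − 30 = 504 left.
December 2053 has 31 days: 504 − 31 = 473 left.
January 2054 has 31 days: 473 − 31 = 442 left.
February 2054 has 28 days (2054 is not a leap year): 442 − 28 = 414 left.
March 2054 has 31 days: 414 − 31 = 383 left.
April 2054 has 30 days: 383 − 30 = 353 left.
May 2054 has 31 days: 353 − 31 = 322 left.
June 2054 has 30 days: 322 − 30 = 292 left.
July 2054 has 31 days: 292 − 31 = 261 left.
August 2054 has 31 days: 261 − 31 = 230 left.
September 2054 has 30 days: 230 − 30 = 200 left.
October 2054 has 31 days: 200 − 31 = 169 left.
November 2054 has 30 days: 169 − 30 = 139 left.
December 2054 has 31 days: 139 − 31 = 108 left.
January 2055 has 31 days: 108 − 31 = 77 left.
February 2055 has 28 days (2055 is not a leap year): 77 − 28 = 49 left.
March 2055 has 31 days: 49 − 31 = 18 left.
18 days into April 2055 → April 18, 2055.
Adding 16 months from April 18, 2055:
month 4 + 16 = 20, which is month 8 of year 2056 → August 2056.
Day 18 is valid in August, giving August 18, 2056.
Adding 203 days from August 18, 2056:
August has 31 days, so 31 − 18 = 13 days remain after August 18, 2056; 203 − 13 = 190 left.
September 2056 has 30 days: 190 − 30 = 160 left.
October 2056 has 31 days: 160 − 31 = 129 left.
November 2056 has 30 days: 129 − 30 = 99 left.
December 2056 has 31 days: 99 − 31 = 68 left.
January 2057 has 31 days: 68 − 31 = 37 left.
February 2057 has 28 days (2057 is not a leap year): 37 − 28 = 9 left.
9 days into March 2057 → March 9, 2057.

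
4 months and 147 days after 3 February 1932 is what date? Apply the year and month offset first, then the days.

October 28, 1932

Adding 4 months and 147 days from February 3, 1932: first the month/year part, then the days.
month 2 + 4 = 6 → June 1932.
Day 3 is valid in June, giving June 3, 1932.
Now add 147 days from June 3, 1932.
June has 30 days, so 30 − 3 = 27 days remain after June 3, 1932; 147 − 27 = 120 left.
July 1932 has 31 days: 120 − 31 = 89 left.
August 1932 has 31 days: 89 − 31 = 58 left.
September 1932 has 30 days: 58 − 30 = 28 left.
28 days into October 1932 → October 28, 1932.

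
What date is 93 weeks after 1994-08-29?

June 10, 1996

Advancing 93 weeks = 651 days from August 29, 1994.
August has 31 days, so 31 − 29 = 2 days remain after August 29, 1994; 651 − 2 = 649 left.
September 1994 has 30 days: 649 − 30 = 619 left.
October 1994 has 31 days: 619 − 31 = 588 left.
November 1994 has 30 days: 588 − 30 = 558 left.
December 1994 has 31 days: 558 − 31 = 527 left.
January 1995 has 31 days: 527 − 31 = 496 left.
February 1995 has 28 days (1995 is not a leap year): 496 − 28 = 468 left.
March 1995 has 31 days: 468 − 31 = 437 left.
April 1995 has 30 days: 437 − 30 = 407 left.
May 1995 has 31 days: 407 − 31 = 376 left.
June 1995 has 30 days: 376 − 30 = 346 left.
July 1995 has 31 days: 346 − 31 = 315 left.
August 1995 has 31 days: 315 − 31 = 284 left.
September 1995 has 30 days: 284 − 30 = 254 left.
October 1995 has 31 days: 254 − 31 = 223 left.
November 1995 has 30 days: 223 − 30 = 193 left.
December 1995 has 31 days: 193 − 31 = 162 left.
January 1996 has 31 days: 162 − 31 = 131 left.
February 1996 has 29 days (1996 is a leap year): 131 − 29 = 102 left.
March 1996 has 31 days: 102 − 31 = 71 left.
April 1996 has 30 days: 71 − 30 = 41 left.
May 1996 has 31 days: 41 − 31 = 10 left.
10 days into June 1996 → June 10, 1996.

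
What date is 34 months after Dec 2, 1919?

October 2, 1922

Advancing 34 months from December 2, 1919.
month 12 + 34 = 46, which is month 10 of year 1922 → October 1922.
Day 2 is valid in October, giving October 2, 1922.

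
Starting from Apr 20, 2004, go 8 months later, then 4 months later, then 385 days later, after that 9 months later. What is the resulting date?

February 10, 2007

Counting forward 8 months from April 20, 2004:
month 4 + 8 = 12 → December 2004.
Day 20 is valid in December, giving December 20, 2004.
Counting forward 4 months from December 20, 2004:
month 12 + 4 = 16, which is month 4 of year 2005 → April 2005.
Day 20 is valid in April, giving April 20, 2005.
Advancing 385 days from April 20, 2005:
April has 30 days, so 30 − 20 = 10 days remain after April 20, 2005; 385 − 10 = 375 left.
May 2005 has 31 days: 375 − 31 = 344 left.
June 2005 has 30 days: 344 − 30 = 314 left.
July 2005 has 31 days: 314 − 31 = 283 left.
August 2005 has 31 days: 283 − 31 = 252 left.
September 2005 has 30 days: 252 − 30 = 222 left.
October 2005 has 31 days: 222 − 31 = 191 left.
November 2005 has 30 days: 191 − 30 = 161 left.
December 2005 has 31 days: 161 − 31 = 130 left.
January 2006 has 31 days: 130 − 31 = 99 left.
February 2006 has 28 days (2006 is not a leap year): 99 − 28 = 71 left.
March 2006 has 31 days: 71 − 31 = 40 left.
April 2006 has 30 days: 40 − 30 = 10 left.
10 days into May 2006 → May 10, 2006.
Advancing 9 months from May 10, 2006:
month 5 + 9 = 14, which is month 2 of year 2007 → February 2007.
Day 10 is valid in February, giving February 10, 2007.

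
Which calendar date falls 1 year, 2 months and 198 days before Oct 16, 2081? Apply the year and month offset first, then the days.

Subtracting 1 year, 2 months and 198 days from October 16, 2081: first the month/year part, then the days.
-1 year → 2080; month 10 − 2 = 8 → August 2080.
Day 16 is valid in August, giving August 16, 2080.
Now subtract 198 days from August 16, 2080.
Going back 16 days from August 16, 2080 reaches the end of the previous month; 198 − 16 = 182 left.
July 2080 has 31 days: 182 − 31 = 151 left.
June 2080 has 30 days: 151 − 30 = 121 left.
May 2080 has 31 days: 121 − 31 = 90 left.
April 2080 has 30 days: 90 − 30 = 60 left.
March 2080 has 31 days: 60 − 31 = 29 left.
February 2080 has 29 days (2080 is a leap year): 29 − 29 = 0 left.
January 2080 has 31 days; 31 − 0 = 31 → January 31, 2080.

January 31, 2080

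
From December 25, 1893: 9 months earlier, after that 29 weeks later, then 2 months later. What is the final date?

December 14, 1893

Counting back 9 months from December 25, 1893:
month 12 − 9 = 3 → March 1893.
Day 25 is valid in March, giving March 25, 1893.
Advancing 29 weeks (= 203 days) from March 25, 1893:
March has 31 days, so 31 − 25 = 6 days remain after March 25, 1893; 203 − 6 = 197 left.
April 1893 has 30 days: 197 − 30 = 167 left.
May 1893 has 31 days: 167 − 31 = 136 left.
June 1893 has 30 days: 136 − 30 = 106 left.
July 1893 has 31 days: 106 − 31 = 75 left.
August 1893 has 31 days: 75 − 31 = 44 left.
September 1893 has 30 days: 44 − 30 = 14 left.
14 days into October 1893 → October 14, 1893.
Adding 2 months from October 14, 1893:
month 10 + 2 = 12 → December 1893.
Day 14 is valid in December, giving December 14, 1893.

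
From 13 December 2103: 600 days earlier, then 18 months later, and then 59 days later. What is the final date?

Going back 600 days from December 13, 2103:
Going back 13 days from December 13, 2103 reaches the end of the previous month; 600 − 13 = 587 left.
November 2103 has 30 days: 587 − 30 = 557 left.
October 2103 has 31 days: 557 − 31 = 526 left.
September 2103 has 30 days: 526 − 30 = 496 left.
August 2103 has 31 days: 496 − 31 = 465 left.
July 2103 has 31 days: 465 − 31 = 434 left.
June 2103 has 30 days: 434 − 30 = 404 left.
May 2103 has 31 days: 404 − 31 = 373 left.
April 2103 has 30 days: 373 − 30 = 343 left.
March 2103 has 31 days: 343 − 31 = 312 left.
February 2103 has 28 days (2103 is not a leap year): 312 − 28 = 284 left.
January 2103 has 31 days: 284 − 31 = 253 left.
December 2102 has 31 days: 253 − 31 = 222 left.
November 2102 has 30 days: 222 − 30 = 192 left.
October 2102 has 31 days: 192 − 31 = 161 left.
September 2102 has 30 days: 161 − 30 = 131 left.
August 2102 has 31 days: 131 − 31 = 100 left.
July 2102 has 31 days: 100 − 31 = 69 left.
June 2102 has 30 days: 69 − 30 = 39 left.
May 2102 has 31 days: 39 − 31 = 8 left.
April 2102 has 30 days; 30 − 8 = 22 → April 22, 2102.
Advancing 18 months from April 22, 2102:
month 4 + 18 = 22, which is month 10 of year 2103 → October 2103.
Day 22 is valid in October, giving October 22, 2103.
Counting forward 59 days from October 22, 2103:
October has 31 days, so 31 − 22 = 9 days remain after October 22, 2103; 59 − 9 = 50 left.
November 2103 has 30 days: 50 − 30 = 20 left.
20 days into December 2103 → December 20, 2103.

December 20, 2103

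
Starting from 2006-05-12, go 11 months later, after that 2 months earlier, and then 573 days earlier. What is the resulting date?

July 19, 2005

Advancing 11 months from May 12, 2006:
month 5 + 11 = 16, which is month 4 of year 2007 → April 2007.
Day 12 is valid in April, giving April 12, 2007.
Subtracting 2 months from April 12, 2007:
month 4 − 2 = 2 → February 2007.
Day 12 is valid in February, giving February 12, 2007.
Going back 573 days from February 12, 2007:
Going back 12 days from February 12, 2007 reaches the end of the previous month; 573 − 12 = 561 left.
January 2007 has 31 days: 561 − 31 = 530 left.
December 2006 has 31 days: 530 − 31 = 499 left.
November 2006 has 30 days: 499 − 30 = 469 left.
October 2006 has 31 days: 469 − 31 = 438 left.
September 2006 has 30 days: 438 − 30 = 408 left.
August 2006 has 31 days: 408 − 31 = 377 left.
July 2006 has 31 days: 377 − 31 = 346 left.
June 2006 has 30 days: 346 − 30 = 316 left.
May 2006 has 31 days: 316 − 31 = 285 left.
April 2006 has 30 days: 285 − 30 = 255 left.
March 2006 has 31 days: 255 − 31 = 224 left.
February 2006 has 28 days (2006 is not a leap year): 224 − 28 = 196 left.
January 2006 has 31 days: 196 − 31 = 165 left.
December 2005 has 31 days: 165 − 31 = 134 left.
November 2005 has 30 days: 134 − 30 = 104 left.
October 2005 has 31 days: 104 − 31 = 73 left.
September 2005 has 30 days: 73 − 30 = 43 left.
August 2005 has 31 days: 43 − 31 = 12 left.
July 2005 has 31 days; 31 − 12 = 19 → July 19, 2005.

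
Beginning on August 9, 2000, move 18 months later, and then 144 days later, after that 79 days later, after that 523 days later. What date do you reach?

February 25, 2004

Adding 18 months from August 9, 2000:
month 8 + 18 = 26, which is month 2 of year 2002 → February 2002.
Day 9 is valid in February, giving February 9, 2002.
Adding 144 days from February 9, 2002:
February has 28 days, so 28 − 9 = 19 days remain after February 9, 2002; 144 − 19 = 125 left.
March 2002 has 31 days: 125 − 31 = 94 left.
April 2002 has 30 days: 94 − 30 = 64 left.
May 2002 has 31 days: 64 − 31 = 33 left.
June 2002 has 30 days: 33 − 30 = 3 left.
3 days into July 2002 → July 3, 2002.
Advancing 79 days from July 3, 2002:
July has 31 days, so 31 − 3 = 28 days remain after July 3, 2002; 79 − 28 = 51 left.
August 2002 has 31 days: 51 − 31 = 20 left.
20 days into September 2002 → September 20, 2002.
Counting forward 523 days from September 20, 2002:
September has 30 days, so 30 − 20 = 10 days remain after September 20, 2002; 523 − 10 = 513 left.
October 2002 has 31 days: 513 − 31 = 482 left.
November 2002 has 30 days: 482 − 30 = 452 left.
December 2002 has 31 days: 452 − 31 = 421 left.
January 2003 has 31 days: 421 − 31 = 390 left.
February 2003 has 28 days (2003 is not a leap year): 390 − 28 = 362 left.
March 2003 has 31 days: 362 − 31 = 331 left.
April 2003 has 30 days: 331 − 30 = 301 left.
May 2003 has 31 days: 301 − 31 = 270 left.
June 2003 has 30 days: 270 − 30 = 240 left.
July 2003 has 31 days: 240 − 31 = 209 left.
August 2003 has 31 days: 209 − 31 = 178 left.
September 2003 has 30 days: 178 − 30 = 148 left.
October 2003 has 31 days: 148 − 31 = 117 left.
November 2003 has 30 days: 117 − 30 = 87 left.
December 2003 has 31 days: 87 − 31 = 56 left.
January 2004 has 31 days: 56 − 31 = 25 left.
25 days into February 2004 → February 25, 2004.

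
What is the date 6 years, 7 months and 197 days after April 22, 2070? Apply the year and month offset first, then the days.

Adding 6 years, 7 months and 197 days from April 22, 2070: first the month/year part, then the days.
+6 years → 2076; month 4 + 7 = 11 → November 2076.
Day 22 is valid in November, giving November 22, 2076.
Now add 197 days from November 22, 2076.
November has 30 days, so 30 − 22 = 8 days remain after November 22, 2076; 197 − 8 = 189 left.
December 2076 has 31 days: 189 − 31 = 158 left.
January 2077 has 31 days: 158 − 31 = 127 left.
February 2077 has 28 days (2077 is not a leap year): 127 − 28 = 99 left.
March 2077 has 31 days: 99 − 31 = 68 left.
April 2077 has 30 days: 68 − 30 = 38 left.
May 2077 has 31 days: 38 − 31 = 7 left.
7 days into June 2077 → June 7, 2077.

June 7, 2077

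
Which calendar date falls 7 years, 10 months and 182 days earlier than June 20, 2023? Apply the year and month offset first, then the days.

Going back 7 years, 10 months and 182 days from June 20, 2023: first the month/year part, then the days.
-7 years → 2016; month 6 − 10 = -4, which is month 8 of year 2015 → August 2015.
Day 20 is valid in August, giving August 20, 2015.
Now subtract 182 days from August 20, 2015.
Going back 20 days from August 20, 2015 reaches the end of the previous month; 182 − 20 = 162 left.
July 2015 has 31 days: 162 − 31 = 131 left.
June 2015 has 30 days: 131 − 30 = 101 left.
May 2015 has 31 days: 101 − 31 = 70 left.
April 2015 has 30 days: 70 − 30 = 40 left.
March 2015 has 31 days: 40 − 31 = 9 left.
February 2015 has 28 days; 28 − 9 = 19 → February 19, 2015.

February 19, 2015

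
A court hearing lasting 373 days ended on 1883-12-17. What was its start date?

December 9, 1882

Going back 373 days from December 17, 1883.
Going back 17 days from December 17, 1883 reaches the end of the previous month; 373 − 17 = 356 left.
November 1883 has 30 days: 356 − 30 = 326 left.
October 1883 has 31 days: 326 − 31 = 295 left.
September 1883 has 30 days: 295 − 30 = 265 left.
August 1883 has 31 days: 265 − 31 = 234 left.
July 1883 has 31 days: 234 − 31 = 203 left.
June 1883 has 30 days: 203 − 30 = 173 left.
May 1883 has 31 days: 173 − 31 = 142 left.
April 1883 has 30 days: 142 − 30 = 112 left.
March 1883 has 31 days: 112 − 31 = 81 left.
February 1883 has 28 days (1883 is not a leap year): 81 − 28 = 53 left.
January 1883 has 31 days: 53 − 31 = 22 left.
December 1882 has 31 days; 31 − 22 = 9 → December 9, 1882.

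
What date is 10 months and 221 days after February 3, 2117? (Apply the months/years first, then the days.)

July 12, 2118

Advancing 10 months and 221 days from February 3, 2117: first the month/year part, then the days.
month 2 + 10 = 12 → December 2117.
Day 3 is valid in December, giving December 3, 2117.
Now add 221 days from December 3, 2117.
December has 31 days, so 31 − 3 = 28 days remain after December 3, 2117; 221 − 28 = 193 left.
January 2118 has 31 days: 193 − 31 = 162 left.
February 2118 has 28 days (2118 is not a leap year): 162 − 28 = 134 left.
March 2118 has 31 days: 134 − 31 = 103 left.
April 2118 has 30 days: 103 − 30 = 73 left.
May 2118 has 31 days: 73 − 31 = 42 left.
June 2118 has 30 days: 42 − 30 = 12 left.
12 days into July 2118 → July 12, 2118.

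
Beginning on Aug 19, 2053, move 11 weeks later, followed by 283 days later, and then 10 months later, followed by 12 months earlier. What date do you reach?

June 14, 2054

Advancing 11 weeks (= 77 days) from August 19, 2053:
August has 31 days, so 31 − 19 = 12 days remain after August 19, 2053; 77 − 12 = 65 left.
September 2053 has 30 days: 65 − 30 = 35 left.
October 2053 has 31 days: 35 − 31 = 4 left.
4 days into November 2053 → November 4, 2053.
Advancing 283 days from November 4, 2053:
November has 30 days, so 30 − 4 = 26 days remain after November 4, 2053; 283 − 26 = 257 left.
December 2053 has 31 days: 257 − 31 = 226 left.
January 2054 has 31 days: 226 − 31 = 195 left.
February 2054 has 28 days (2054 is not a leap year): 195 − 28 = 167 left.
March 2054 has 31 days: 167 − 31 = 136 left.
April 2054 has 30 days: 136 − 30 = 106 left.
May 2054 has 31 days: 106 − 31 = 75 left.
June 2054 has 30 days: 75 − 30 = 45 left.
July 2054 has 31 days: 45 − 31 = 14 left.
14 days into August 2054 → August 14, 2054.
Adding 10 months from August 14, 2054:
month 8 + 10 = 18, which is month 6 of year 2055 → June 2055.
Day 14 is valid in June, giving June 14, 2055.
Counting back 12 months from June 14, 2055:
month 6 − 12 = -6, which is month 6 of year 2054 → June 2054.
Day 14 is valid in June, giving June 14, 2054.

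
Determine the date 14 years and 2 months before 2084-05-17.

Subtracting 14 years and 2 months from May 17, 2084.
-14 years → 2070; month 5 − 2 = 3 → March 2070.
Day 17 is valid in March, giving March 17, 2070.

March 17, 2070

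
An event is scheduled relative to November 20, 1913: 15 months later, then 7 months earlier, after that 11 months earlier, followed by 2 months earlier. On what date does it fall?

June 20, 1913

Adding 15 months from November 20, 1913:
month 11 + 15 = 26, which is month 2 of year 1915 → February 1915.
Day 20 is valid in February, giving February 20, 1915.
Going back 7 months from February 20, 1915:
month 2 − 7 = -5, which is month 7 of year 1914 → July 1914.
Day 20 is valid in July, giving July 20, 1914.
Subtracting 11 months from July 20, 1914:
month 7 − 11 = -4, which is month 8 of year 1913 → August 1913.
Day 20 is valid in August, giving August 20, 1913.
Subtracting 2 months from August 20, 1913:
month 8 − 2 = 6 → June 1913.
Day 20 is valid in June, giving June 20, 1913.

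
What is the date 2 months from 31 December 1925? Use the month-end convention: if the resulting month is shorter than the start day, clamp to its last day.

February 28, 1926

Counting forward 2 months from December 31, 1925.
month 12 + 2 = 14, which is month 2 of year 1926 → February 1926.
February 1926 has only 28 days (1926 is not a leap year — relevant if February), and the start was day 31, so the date clamps to February 28, 1926.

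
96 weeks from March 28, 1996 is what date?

Counting forward 96 weeks = 672 days from March 28, 1996.
March has 31 days, so 31 − 28 = 3 days remain after March 28, 1996; 672 − 3 = 669 left.
April 1996 has 30 days: 669 − 30 = 639 left.
May 1996 has 31 days: 639 − 31 = 608 left.
June 1996 has 30 days: 608 − 30 = 578 left.
July 1996 has 31 days: 578 − 31 = 547 left.
August 1996 has 31 days: 547 − 31 = 516 left.
September 1996 has 30 days: 516 − 30 = 486 left.
October 1996 has 31 days: 486 − 31 = 455 left.
November 1996 has 30 days: 455 − 30 = 425 left.
December 1996 has 31 days: 425 − 31 = 394 left.
January 1997 has 31 days: 394 − 31 = 363 left.
February 1997 has 28 days (1997 is not a leap year): 363 − 28 = 335 left.
March 1997 has 31 days: 335 − 31 = 304 left.
April 1997 has 30 days: 304 − 30 = 274 left.
May 1997 has 31 days: 274 − 31 = 243 left.
June 1997 has 30 days: 243 − 30 = 213 left.
July 1997 has 31 days: 213 − 31 = 182 left.
August 1997 has 31 days: 182 − 31 = 151 left.
September 1997 has 30 days: 151 − 30 = 121 left.
October 1997 has 31 days: 121 − 31 = 90 left.
November 1997 has 30 days: 90 − 30 = 60 left.
December 1997 has 31 days: 60 − 31 = 29 left.
29 days into January 1998 → January 29, 1998.

January 29, 1998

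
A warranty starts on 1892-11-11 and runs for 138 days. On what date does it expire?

March 29, 1893

Advancing 138 days from November 11, 1892.
November has 30 days, so 30 − 11 = 19 days remain after November 11, 1892; 138 − 19 = 119 left.
December 1892 has 31 days: 119 − 31 = 88 left.
January 1893 has 31 days: 88 − 31 = 57 left.
February 1893 has 28 days (1893 is not a leap year): 57 − 28 = 29 left.
29 days into March 1893 → March 29, 1893.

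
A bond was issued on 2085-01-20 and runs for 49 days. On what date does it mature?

Adding 49 days from January 20, 2085.
January has 31 days, so 31 − 20 = 11 days remain after January 20, 2085; 49 − 11 = 38 left.
February 2085 has 28 days (2085 is not a leap year): 38 − 28 = 10 left.
10 days into March 2085 → March 10, 2085.

March 10, 2085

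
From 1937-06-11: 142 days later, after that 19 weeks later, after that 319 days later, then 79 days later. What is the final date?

April 15, 1939

Advancing 142 days from June 11, 1937:
June has 30 days, so 30 − 11 = 19 days remain after June 11, 1937; 142 − 19 = 123 left.
July 1937 has 31 days: 123 − 31 = 92 left.
August 1937 has 31 days: 92 − 31 = 61 left.
September 1937 has 30 days: 61 − 30 = 31 left.
31 days into October 1937 → October 31, 1937.
Advancing 19 weeks (= 133 days) from October 31, 1937:
October has 31 days, so 31 − 31 = 0 days remain after October 31, 1937; 133 − 0 = 133 left.
November 1937 has 30 days: 133 − 30 = 103 left.
December 1937 has 31 days: 103 − 31 = 72 left.
January 1938 has 31 days: 72 − 31 = 41 left.
February 1938 has 28 days (1938 is not a leap year): 41 − 28 = 13 left.
13 days into March 1938 → March 13, 1938.
Counting forward 319 days from March 13, 1938:
March has 31 days, so 31 − 13 = 18 days remain after March 13, 1938; 319 − 18 = 301 left.
April 1938 has 30 days: 301 − 30 = 271 left.
May 1938 has 31 days: 271 − 31 = 240 left.
June 1938 has 30 days: 240 − 30 = 210 left.
July 1938 has 31 days: 210 − 31 = 179 left.
August 1938 has 31 days: 179 − 31 = 148 left.
September 1938 has 30 days: 148 − 30 = 118 left.
October 1938 has 31 days: 118 − 31 = 87 left.
November 1938 has 30 days: 87 − 30 = 57 left.
December 1938 has 31 days: 57 − 31 = 26 left.
26 days into January 1939 → January 26, 1939.
Advancing 79 days from January 26, 1939:
January has 31 days, so 31 − 26 = 5 days remain after January 26, 1939; 79 − 5 = 74 left.
February 1939 has 28 days (1939 is not a leap year): 74 − 28 = 46 left.
March 1939 has 31 days: 46 − 31 = 15 left.
15 days into April 1939 → April 15, 1939.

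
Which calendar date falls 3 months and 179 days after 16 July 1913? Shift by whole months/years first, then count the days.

Advancing 3 months and 179 days from July 16, 1913: first the month/year part, then the days.
month 7 + 3 = 10 → October 1913.
Day 16 is valid in October, giving October 16, 1913.
Now add 179 days from October 16, 1913.
October has 31 days, so 31 − 16 = 15 days remain after October 16, 1913; 179 − 15 = 164 left.
November 1913 has 30 days: 164 − 30 = 134 left.
December 1913 has 31 days: 134 − 31 = 103 left.
January 1914 has 31 days: 103 − 31 = 72 left.
February 1914 has 28 days (1914 is not a leap year): 72 − 28 = 44 left.
March 1914 has 31 days: 44 − 31 = 13 left.
13 days into April 1914 → April 13, 1914.

April 13, 1914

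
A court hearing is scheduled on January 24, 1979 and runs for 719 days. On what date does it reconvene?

January 12, 1981

Adding 719 days from January 24, 1979.
January has 31 days, so 31 − 24 = 7 days remain after January 24, 1979; 719 − 7 = 712 left.
February 1979 has 28 days (1979 is not a leap year): 712 − 28 = 684 left.
March 1979 has 31 days: 684 − 31 = 653 left.
April 1979 has 30 days: 653 − 30 = 623 left.
May 1979 has 31 days: 623 − 31 = 592 left.
June 1979 has 30 days: 592 − 30 = 562 left.
July 1979 has 31 days: 562 − 31 = 531 left.
August 1979 has 31 days: 531 − 31 = 500 left.
September 1979 has 30 days: 500 − 30 = 470 left.
October 1979 has 31 days: 470 − 31 = 439 left.
November 1979 has 30 days: 439 − 30 = 409 left.
December 1979 has 31 days: 409 − 31 = 378 left.
January 1980 has 31 days: 378 − 31 = 347 left.
February 1980 has 29 days (1980 is a leap year): 347 − 29 = 318 left.
March 1980 has 31 days: 318 − 31 = 287 left.
April 1980 has 30 days: 287 − 30 = 257 left.
May 1980 has 31 days: 257 − 31 = 226 left.
June 1980 has 30 days: 226 − 30 = 196 left.
July 1980 has 31 days: 196 − 31 = 165 left.
August 1980 has 31 days: 165 − 31 = 134 left.
September 1980 has 30 days: 134 − 30 = 104 left.
October 1980 has 31 days: 104 − 31 = 73 left.
November 1980 has 30 days: 73 − 30 = 43 left.
December 1980 has 31 days: 43 − 31 = 12 left.
12 days into January 1981 → January 12, 1981.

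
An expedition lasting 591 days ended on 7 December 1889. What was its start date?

April 25, 1888

Going back 591 days from December 7, 1889.
Going back 7 days from December 7, 1889 reaches the end of the previous month; 591 − 7 = 584 left.
November 1889 has 30 days: 584 − 30 = 554 left.
October 1889 has 31 days: 554 − 31 = 523 left.
September 1889 has 30 days: 523 − 30 = 493 left.
August 1889 has 31 days: 493 − 31 = 462 left.
July 1889 has 31 days: 462 − 31 = 431 left.
June 1889 has 30 days: 431 − 30 = 401 left.
May 1889 has 31 days: 401 − 31 = 370 left.
April 1889 has 30 days: 370 − 30 = 340 left.
March 1889 has 31 days: 340 − 31 = 309 left.
February 1889 has 28 days (1889 is not a leap year): 309 − 28 = 281 left.
January 1889 has 31 days: 281 − 31 = 250 left.
December 1888 has 31 days: 250 − 31 = 219 left.
November 1888 has 30 days: 219 − 30 = 189 left.
October 1888 has 31 days: 189 − 31 = 158 left.
September 1888 has 30 days: 158 − 30 = 128 left.
August 1888 has 31 days: 128 − 31 = 97 left.
July 1888 has 31 days: 97 − 31 = 66 left.
June 1888 has 30 days: 66 − 30 = 36 left.
May 1888 has 31 days: 36 − 31 = 5 left.
April 1888 has 30 days; 30 − 5 = 25 → April 25, 1888.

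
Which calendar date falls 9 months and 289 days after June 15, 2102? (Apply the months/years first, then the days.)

December 29, 2103

Adding 9 months and 289 days from June 15, 2102: first the month/year part, then the days.
month 6 + 9 = 15, which is month 3 of year 2103 → March 2103.
Day 15 is valid in March, giving March 15, 2103.
Now add 289 days from March 15, 2103.
March has 31 days, so 31 − 15 = 16 days remain after March 15, 2103; 289 − 16 = 273 left.
April 2103 has 30 days: 273 − 30 = 243 left.
May 2103 has 31 days: 243 − 31 = 212 left.
June 2103 has 30 days: 212 − 30 = 182 left.
July 2103 has 31 days: 182 − 31 = 151 left.
August 2103 has 31 days: 151 − 31 = 120 left.
September 2103 has 30 days: 120 − 30 = 90 left.
October 2103 has 31 days: 90 − 31 = 59 left.
November 2103 has 30 days: 59 − 30 = 29 left.
29 days into December 2103 → December 29, 2103.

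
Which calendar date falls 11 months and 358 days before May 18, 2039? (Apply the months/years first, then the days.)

Subtracting 11 months and 358 days from May 18, 2039: first the month/year part, then the days.
month 5 − 11 = -6, which is month 6 of year 2038 → June 2038.
Day 18 is valid in June, giving June 18, 2038.
Now subtract 358 days from June 18, 2038.
Going back 18 days from June 18, 2038 reaches the end of the previous month; 358 − 18 = 340 left.
May 2038 has 31 days: 340 − 31 = 309 left.
April 2038 has 30 days: 309 − 30 = 279 left.
March 2038 has 31 days: 279 − 31 = 248 left.
February 2038 has 28 days (2038 is not a leap year): 248 − 28 = 220 left.
January 2038 has 31 days: 220 − 31 = 189 left.
December 2037 has 31 days: 189 − 31 = 158 left.
November 2037 has 30 days: 158 − 30 = 128 left.
October 2037 has 31 days: 128 − 31 = 97 left.
September 2037 has 30 days: 97 − 30 = 67 left.
August 2037 has 31 days: 67 − 31 = 36 left.
July 2037 has 31 days: 36 − 31 = 5 left.
June 2037 has 30 days; 30 − 5 = 25 → June 25, 2037.

June 25, 2037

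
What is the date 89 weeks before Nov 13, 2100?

February 28, 2099

Counting back 89 weeks = 623 days from November 13, 2100.
Going back 13 days from November 13, 2100 reaches the end of the previous month; 623 − 13 = 610 left.
October 2100 has 31 days: 610 − 31 = 579 left.
September 2100 has 30 days: 579 − 30 = 549 left.
August 2100 has 31 days: 549 − 31 = 518 left.
July 2100 has 31 days: 518 − 31 = 487 left.
June 2100 has 30 days: 487 − 30 = 457 left.
May 2100 has 31 days: 457 − 31 = 426 left.
April 2100 has 30 days: 426 − 30 = 396 left.
March 2100 has 31 days: 396 − 31 = 365 left.
February 2100 has 28 days (2100 is not a leap year (divisible by 100 but not 400)): 365 − 28 = 337 left.
January 2100 has 31 days: 337 − 31 = 306 left.
December 2099 has 31 days: 306 − 31 = 275 left.
November 2099 has 30 days: 275 − 30 = 245 left.
October 2099 has 31 days: 245 − 31 = 214 left.
September 2099 has 30 days: 214 − 30 = 184 left.
August 2099 has 31 days: 184 − 31 = 153 left.
July 2099 has 31 days: 153 − 31 = 122 left.
June 2099 has 30 days: 122 − 30 = 92 left.
May 2099 has 31 days: 92 − 31 = 61 left.
April 2099 has 30 days: 61 − 30 = 31 left.
March 2099 has 31 days: 31 − 31 = 0 left.
February 2099 has 28 days; 28 − 0 = 28 → February 28, 2099.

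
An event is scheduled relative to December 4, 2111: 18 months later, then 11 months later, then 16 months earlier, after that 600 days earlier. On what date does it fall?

Adding 18 months from December 4, 2111:
month 12 + 18 = 30, which is month 6 of year 2113 → June 2113.
Day 4 is valid in June, giving June 4, 2113.
Advancing 11 months from June 4, 2113:
month 6 + 11 = 17, which is month 5 of year 2114 → May 2114.
Day 4 is valid in May, giving May 4, 2114.
Going back 16 months from May 4, 2114:
month 5 − 16 = -11, which is month 1 of year 2113 → January 2113.
Day 4 is valid in January, giving January 4, 2113.
Counting back 600 days from January 4, 2113:
Going back 4 days from January 4, 2113 reaches the end of the previous month; 600 − 4 = 596 left.
December 2112 has 31 days: 596 − 31 = 565 left.
November 2112 has 30 days: 565 − 30 = 535 left.
October 2112 has 31 days: 535 − 31 = 504 left.
September 2112 has 30 days: 504 − 30 = 474 left.
August 2112 has 31 days: 474 − 31 = 443 left.
July 2112 has 31 days: 443 − 31 = 412 left.
June 2112 has 30 days: 412 − 30 = 382 left.
May 2112 has 31 days: 382 − 31 = 351 left.
April 2112 has 30 days: 351 − 30 = 321 left.
March 2112 has 31 days: 321 − 31 = 290 left.
February 2112 has 29 days (2112 is a leap year): 290 − 29 = 261 left.
January 2112 has 31 days: 261 − 31 = 230 left.
December 2111 has 31 days: 230 − 31 = 199 left.
November 2111 has 30 days: 199 − 30 = 169 left.
October 2111 has 31 days: 169 − 31 = 138 left.
September 2111 has 30 days: 138 − 30 = 108 left.
August 2111 has 31 days: 108 − 31 = 77 left.
July 2111 has 31 days: 77 − 31 = 46 left.
June 2111 has 30 days: 46 − 30 = 16 left.
May 2111 has 31 days; 31 − 16 = 15 → May 15, 2111.

May 15, 2111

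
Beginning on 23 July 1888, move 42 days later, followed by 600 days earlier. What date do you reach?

Advancing 42 days from July 23, 1888:
July has 31 days, so 31 − 23 = 8 days remain after July 23, 1888; 42 − 8 = 34 left.
August 1888 has 31 days: 34 − 31 = 3 left.
3 days into September 1888 → September 3, 1888.
Going back 600 days from September 3, 1888:
Going back 3 days from September 3, 1888 reaches the end of the previous month; 600 − 3 = 597 left.
August 1888 has 31 days: 597 − 31 = 566 left.
July 1888 has 31 days: 566 − 31 = 535 left.
June 1888 has 30 days: 535 − 30 = 505 left.
May 1888 has 31 days: 505 − 31 = 474 left.
April 1888 has 30 days: 474 − 30 = 444 left.
March 1888 has 31 days: 444 − 31 = 413 left.
February 1888 has 29 days (1888 is a leap year): 413 − 29 = 384 left.
January 1888 has 31 days: 384 − 31 = 353 left.
December 1887 has 31 days: 353 − 31 = 322 left.
November 1887 has 30 days: 322 − 30 = 292 left.
October 1887 has 31 days: 292 − 31 = 261 left.
September 1887 has 30 days: 261 − 30 = 231 left.
August 1887 has 31 days: 231 − 31 = 200 left.
July 1887 has 31 days: 200 − 31 = 169 left.
June 1887 has 30 days: 169 − 30 = 139 left.
May 1887 has 31 days: 139 − 31 = 108 left.
April 1887 has 30 days: 108 − 30 = 78 left.
March 1887 has 31 days: 78 − 31 = 47 left.
February 1887 has 28 days (1887 is not a leap year): 47 − 28 = 19 left.
January 1887 has 31 days; 31 − 19 = 12 → January 12, 1887.

January 12, 1887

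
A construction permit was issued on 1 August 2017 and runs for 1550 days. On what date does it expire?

October 29, 2021

Adding 1550 days from August 1, 2017.
August has 31 days, so 31 − 1 = 30 days remain after August 1, 2017; 1550 − 30 = 1520 left.
September 2017 has 30 days: 1520 − 30 = 1490 left.
October 2017 has 31 days: 1490 − 31 = 1459 left.
November 2017 has 30 days: 1459 − 30 = 1429 left.
December 2017 has 31 days: 1429 − 31 = 1398 left.
January 2018 has 31 days: 1398 − 31 = 1367 left.
February 2018 has 28 days (2018 is not a leap year): 1367 − 28 = 1339 left.
March 2018 has 31 days: 1339 − 31 = 1308 left.
April 2018 has 30 days: 1308 − 30 = 1278 left.
May 2018 has 31 days: 1278 − 31 = 1247 left.
June 2018 has 30 days: 1247 − 30 = 1217 left.
July 2018 has 31 days: 1217 − 31 = 1186 left.
August 2018 has 31 days: 1186 − 31 = 1155 left.
September 2018 has 30 days: 1155 − 30 = 1125 left.
October 2018 has 31 days: 1125 − 31 = 1094 left.
November 2018 has 30 days: 1094 − 30 = 1064 left.
December 2018 has 31 days: 1064 − 31 = 1033 left.
January 2019 has 31 days: 1033 − 31 = 1002 left.
February 2019 has 28 days (2019 is not a leap year): 1002 − 28 = 974 left.
March 2019 has 31 days: 974 − 31 = 943 left.
April 2019 has 30 days: 943 − 30 = 913 left.
May 2019 has 31 days: 913 − 31 = 882 left.
June 2019 has 30 days: 882 − 30 = 852 left.
July 2019 has 31 days: 852 − 31 = 821 left.
August 2019 has 31 days: 821 − 31 = 790 left.
September 2019 has 30 days: 790 − 30 = 760 left.
October 2019 has 31 days: 760 − 31 = 729 left.
November 2019 has 30 days: 729 − 30 = 699 left.
December 2019 has 31 days: 699 − 31 = 668 left.
January 2020 has 31 days: 668 − 31 = 637 left.
February 2020 has 29 days (2020 is a leap year): 637 − 29 = 608 left.
March 2020 has 31 days: 608 − 31 = 577 left.
April 2020 has 30 days: 577 − 30 = 547 left.
May 2020 has 31 days: 547 − 31 = 516 left.
June 2020 has 30 days: 516 − 30 = 486 left.
July 2020 has 31 days: 486 − 31 = 455 left.
August 2020 has 31 days: 455 − 31 = 424 left.
September 2020 has 30 days: 424 − 30 = 394 left.
October 2020 has 31 days: 394 − 31 = 363 left.
November 2020 has 30 days: 363 − 30 = 333 left.
December 2020 has 31 days: 333 − 31 = 302 left.
January 2021 has 31 days: 302 − 31 = 271 left.
February 2021 has 28 days (2021 is not a leap year): 271 − 28 = 243 left.
March 2021 has 31 days: 243 − 31 = 212 left.
April 2021 has 30 days: 212 − 30 = 182 left.
May 2021 has 31 days: 182 − 31 = 151 left.
June 2021 has 30 days: 151 − 30 = 121 left.
July 2021 has 31 days: 121 − 31 = 90 left.
August 2021 has 31 days: 90 − 31 = 59 left.
September 2021 has 30 days: 59 − 30 = 29 left.
29 days into October 2021 → October 29, 2021.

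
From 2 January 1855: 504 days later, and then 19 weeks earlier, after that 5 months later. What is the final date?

Advancing 504 days from January 2, 1855:
January has 31 days, so 31 − 2 = 29 days remain after January 2, 1855; 504 − 29 = 475 left.
February 1855 has 28 days (1855 is not a leap year): 475 − 28 = 447 left.
March 1855 has 31 days: 447 − 31 = 416 left.
April 1855 has 30 days: 416 − 30 = 386 left.
May 1855 has 31 days: 386 − 31 = 355 left.
June 1855 has 30 days: 355 − 30 = 325 left.
July 1855 has 31 days: 325 − 31 = 294 left.
August 1855 has 31 days: 294 − 31 = 263 left.
September 1855 has 30 days: 263 − 30 = 233 left.
October 1855 has 31 days: 233 − 31 = 202 left.
November 1855 has 30 days: 202 − 30 = 172 left.
December 1855 has 31 days: 172 − 31 = 141 left.
January 1856 has 31 days: 141 − 31 = 110 left.
February 1856 has 29 days (1856 is a leap year): 110 − 29 = 81 left.
March 1856 has 31 days: 81 − 31 = 50 left.
April 1856 has 30 days: 50 − 30 = 20 left.
20 days into May 1856 → May 20, 1856.
Subtracting 19 weeks (= 133 days) from May 20, 1856:
Going back 20 days from May 20, 1856 reaches the end of the previous month; 133 − 20 = 113 left.
April 1856 has 30 days: 113 − 30 = 83 left.
March 1856 has 31 days: 83 − 31 = 52 left.
February 1856 has 29 days (1856 is a leap year): 52 − 29 = 23 left.
January 1856 has 31 days; 31 − 23 = 8 → January 8, 1856.
Counting forward 5 months from January 8, 1856:
month 1 + 5 = 6 → June 1856.
Day 8 is valid in June, giving June 8, 1856.

June 8, 1856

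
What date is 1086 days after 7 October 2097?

September 28, 2100

Advancing 1086 days from October 7, 2097.
October has 31 days, so 31 − 7 = 24 days remain after October 7, 2097; 1086 − 24 = 1062 left.
November 2097 has 30 days: 1062 − 30 = 1032 left.
December 2097 has 31 days: 1032 − 31 = 1001 left.
January 2098 has 31 days: 1001 − 31 = 970 left.
February 2098 has 28 days (2098 is not a leap year): 970 − 28 = 942 left.
March 2098 has 31 days: 942 − 31 = 911 left.
April 2098 has 30 days: 911 − 30 = 881 left.
May 2098 has 31 days: 881 − 31 = 850 left.
June 2098 has 30 days: 850 − 30 = 820 left.
July 2098 has 31 days: 820 − 31 = 789 left.
August 2098 has 31 days: 789 − 31 = 758 left.
September 2098 has 30 days: 758 − 30 = 728 left.
October 2098 has 31 days: 728 − 31 = 697 left.
November 2098 has 30 days: 697 − 30 = 667 left.
December 2098 has 31 days: 667 − 31 = 636 left.
January 2099 has 31 days: 636 − 31 = 605 left.
February 2099 has 28 days (2099 is not a leap year): 605 − 28 = 577 left.
March 2099 has 31 days: 577 − 31 = 546 left.
April 2099 has 30 days: 546 − 30 = 516 left.
May 2099 has 31 days: 516 − 31 = 485 left.
June 2099 has 30 days: 485 − 30 = 455 left.
July 2099 has 31 days: 455 − 31 = 424 left.
August 2099 has 31 days: 424 − 31 = 393 left.
September 2099 has 30 days: 393 − 30 = 363 left.
October 2099 has 31 days: 363 − 31 = 332 left.
November 2099 has 30 days: 332 − 30 = 302 left.
December 2099 has 31 days: 302 − 31 = 271 left.
January 2100 has 31 days: 271 − 31 = 240 left.
February 2100 has 28 days (2100 is not a leap year (divisible by 100 but not 400)): 240 − 28 = 212 left.
March 2100 has 31 days: 212 − 31 = 181 left.
April 2100 has 30 days: 181 − 30 = 151 left.
May 2100 has 31 days: 151 − 31 = 120 left.
June 2100 has 30 days: 120 − 30 = 90 left.
July 2100 has 31 days: 90 − 31 = 59 left.
August 2100 has 31 days: 59 − 31 = 28 left.
28 days into September 2100 → September 28, 2100.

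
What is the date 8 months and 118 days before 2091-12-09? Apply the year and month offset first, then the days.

December 12, 2090

Counting back 8 months and 118 days from December 9, 2091: first the month/year part, then the days.
month 12 − 8 = 4 → April 2091.
Day 9 is valid in April, giving April 9, 2091.
Now subtract 118 days from April 9, 2091.
Going back 9 days from April 9, 2091 reaches the end of the previous month; 118 − 9 = 109 left.
March 2091 has 31 days: 109 − 31 = 78 left.
February 2091 has 28 days (2091 is not a leap year): 78 − 28 = 50 left.
January 2091 has 31 days: 50 − 31 = 19 left.
December 2090 has 31 days; 31 − 19 = 12 → December 12, 2090.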